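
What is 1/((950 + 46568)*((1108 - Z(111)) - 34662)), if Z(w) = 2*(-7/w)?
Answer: -111/176979840640 ≈ -6.2719e-10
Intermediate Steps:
Z(w) = -14/w
1/((950 + 46568)*((1108 - Z(111)) - 34662)) = 1/((950 + 46568)*((1108 - (-14)/111) - 34662)) = 1/(47518*((1108 - (-14)/111) - 34662)) = 1/(47518*((1108 - 1*(-14/111)) - 34662)) = 1/(47518*((1108 + 14/111) - 34662)) = 1/(47518*(123002/111 - 34662)) = 1/(47518*(-3724480/111)) = 1/(-176979840640/111) = -111/176979840640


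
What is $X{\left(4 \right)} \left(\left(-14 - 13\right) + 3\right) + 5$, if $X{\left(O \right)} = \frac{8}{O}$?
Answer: $-43$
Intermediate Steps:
$X{\left(4 \right)} \left(\left(-14 - 13\right) + 3\right) + 5 = \frac{8}{4} \left(\left(-14 - 13\right) + 3\right) + 5 = 8 \cdot \frac{1}{4} \left(-27 + 3\right) + 5 = 2 \left(-24\right) + 5 = -48 + 5 = -43$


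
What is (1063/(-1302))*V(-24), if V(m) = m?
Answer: 4252/217 ≈ 19.594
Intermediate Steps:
(1063/(-1302))*V(-24) = (1063/(-1302))*(-24) = (1063*(-1/1302))*(-24) = -1063/1302*(-24) = 4252/217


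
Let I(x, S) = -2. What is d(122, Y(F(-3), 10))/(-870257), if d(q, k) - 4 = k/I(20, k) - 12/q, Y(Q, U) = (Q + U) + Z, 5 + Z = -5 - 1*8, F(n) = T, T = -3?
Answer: -1147/106171354 ≈ -1.0803e-5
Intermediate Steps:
F(n) = -3
Z = -18 (Z = -5 + (-5 - 1*8) = -5 + (-5 - 8) = -5 - 13 = -18)
Y(Q, U) = -18 + Q + U (Y(Q, U) = (Q + U) - 18 = -18 + Q + U)
d(q, k) = 4 - 12/q - k/2 (d(q, k) = 4 + (k/(-2) - 12/q) = 4 + (k*(-½) - 12/q) = 4 + (-k/2 - 12/q) = 4 + (-12/q - k/2) = 4 - 12/q - k/2)
d(122, Y(F(-3), 10))/(-870257) = (4 - 12/122 - (-18 - 3 + 10)/2)/(-870257) = (4 - 12*1/122 - ½*(-11))*(-1/870257) = (4 - 6/61 + 11/2)*(-1/870257) = (1147/122)*(-1/870257) = -1147/106171354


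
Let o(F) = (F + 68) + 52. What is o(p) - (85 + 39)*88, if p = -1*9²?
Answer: -10873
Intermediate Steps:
p = -81 (p = -1*81 = -81)
o(F) = 120 + F (o(F) = (68 + F) + 52 = 120 + F)
o(p) - (85 + 39)*88 = (120 - 81) - (85 + 39)*88 = 39 - 124*88 = 39 - 1*10912 = 39 - 10912 = -10873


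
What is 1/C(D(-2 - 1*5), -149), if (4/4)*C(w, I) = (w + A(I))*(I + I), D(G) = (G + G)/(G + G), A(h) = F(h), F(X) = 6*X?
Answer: 1/266114 ≈ 3.7578e-6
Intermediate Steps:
A(h) = 6*h
D(G) = 1 (D(G) = (2*G)/((2*G)) = (2*G)*(1/(2*G)) = 1)
C(w, I) = 2*I*(w + 6*I) (C(w, I) = (w + 6*I)*(I + I) = (w + 6*I)*(2*I) = 2*I*(w + 6*I))
1/C(D(-2 - 1*5), -149) = 1/(2*(-149)*(1 + 6*(-149))) = 1/(2*(-149)*(1 - 894)) = 1/(2*(-149)*(-893)) = 1/266114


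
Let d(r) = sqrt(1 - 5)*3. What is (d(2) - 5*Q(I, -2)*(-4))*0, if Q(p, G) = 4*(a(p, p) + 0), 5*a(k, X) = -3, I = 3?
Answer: 0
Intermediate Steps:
a(k, X) = -3/5 (a(k, X) = (1/5)*(-3) = -3/5)
d(r) = 6*I (d(r) = sqrt(-4)*3 = (2*I)*3 = 6*I)
Q(p, G) = -12/5 (Q(p, G) = 4*(-3/5 + 0) = 4*(-3/5) = -12/5)
(d(2) - 5*Q(I, -2)*(-4))*0 = (6*I - 5*(-12/5)*(-4))*0 = (6*I + 12*(-4))*0 = (6*I - 48)*0 = (-48 + 6*I)*0 = 0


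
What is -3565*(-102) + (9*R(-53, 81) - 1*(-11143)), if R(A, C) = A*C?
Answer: 336136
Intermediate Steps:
-3565*(-102) + (9*R(-53, 81) - 1*(-11143)) = -3565*(-102) + (9*(-53*81) - 1*(-11143)) = 363630 + (9*(-4293) + 11143) = 363630 + (-38637 + 11143) = 363630 - 27494 = 336136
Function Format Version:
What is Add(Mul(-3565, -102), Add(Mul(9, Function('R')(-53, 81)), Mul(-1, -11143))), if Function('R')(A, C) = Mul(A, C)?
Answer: 336136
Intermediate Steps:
Add(Mul(-3565, -102), Add(Mul(9, Function('R')(-53, 81)), Mul(-1, -11143))) = Add(Mul(-3565, -102), Add(Mul(9, Mul(-53, 81)), Mul(-1, -11143))) = Add(363630, Add(Mul(9, -4293), 11143)) = Add(363630, Add(-38637, 11143)) = Add(363630, -27494) = 336136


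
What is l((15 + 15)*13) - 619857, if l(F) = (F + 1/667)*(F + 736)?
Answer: -120537113/667 ≈ -1.8072e+5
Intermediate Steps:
l(F) = (736 + F)*(1/667 + F) (l(F) = (F + 1/667)*(736 + F) = (1/667 + F)*(736 + F) = (736 + F)*(1/667 + F))
l((15 + 15)*13) - 619857 = (32/29 + ((15 + 15)*13)² + 490913*((15 + 15)*13)/667) - 619857 = (32/29 + (30*13)² + 490913*(30*13)/667) - 619857 = (32/29 + 390² + (490913/667)*390) - 619857 = (32/29 + 152100 + 191456070/667) - 619857 = 292907506/667 - 619857 = -120537113/667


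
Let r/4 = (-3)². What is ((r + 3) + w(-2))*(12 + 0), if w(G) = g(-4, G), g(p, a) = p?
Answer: 420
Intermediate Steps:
w(G) = -4
r = 36 (r = 4*(-3)² = 4*9 = 36)
((r + 3) + w(-2))*(12 + 0) = ((36 + 3) - 4)*(12 + 0) = (39 - 4)*12 = 35*12 = 420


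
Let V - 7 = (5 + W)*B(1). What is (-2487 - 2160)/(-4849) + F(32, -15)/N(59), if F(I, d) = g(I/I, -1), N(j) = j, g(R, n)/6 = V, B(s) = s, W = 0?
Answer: 623301/286091 ≈ 2.1787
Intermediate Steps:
V = 12 (V = 7 + (5 + 0)*1 = 7 + 5*1 = 7 + 5 = 12)
g(R, n) = 72 (g(R, n) = 6*12 = 72)
F(I, d) = 72
(-2487 - 2160)/(-4849) + F(32, -15)/N(59) = (-2487 - 2160)/(-4849) + 72/59 = -4647*(-1/4849) + 72*(1/59) = 4647/4849 + 72/59 = 623301/286091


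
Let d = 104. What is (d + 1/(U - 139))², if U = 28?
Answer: 133240849/12321 ≈ 10814.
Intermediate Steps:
(d + 1/(U - 139))² = (104 + 1/(28 - 139))² = (104 + 1/(-111))² = (104 - 1/111)² = (11543/111)² = 133240849/12321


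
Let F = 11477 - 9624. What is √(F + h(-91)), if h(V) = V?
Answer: √1762 ≈ 41.976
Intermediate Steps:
F = 1853
√(F + h(-91)) = √(1853 - 91) = √1762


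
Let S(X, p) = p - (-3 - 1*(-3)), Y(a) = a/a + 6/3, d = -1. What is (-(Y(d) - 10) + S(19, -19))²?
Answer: 144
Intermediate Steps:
Y(a) = 3 (Y(a) = 1 + 6*(⅓) = 1 + 2 = 3)
S(X, p) = p (S(X, p) = p - (-3 + 3) = p - 1*0 = p + 0 = p)
(-(Y(d) - 10) + S(19, -19))² = (-(3 - 10) - 19)² = (-1*(-7) - 19)² = (7 - 19)² = (-12)² = 144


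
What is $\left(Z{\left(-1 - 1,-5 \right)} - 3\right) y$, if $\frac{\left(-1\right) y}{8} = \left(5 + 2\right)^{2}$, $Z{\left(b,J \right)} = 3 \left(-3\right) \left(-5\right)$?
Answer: $-16464$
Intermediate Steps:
$Z{\left(b,J \right)} = 45$ ($Z{\left(b,J \right)} = \left(-9\right) \left(-5\right) = 45$)
$y = -392$ ($y = - 8 \left(5 + 2\right)^{2} = - 8 \cdot 7^{2} = \left(-8\right) 49 = -392$)
$\left(Z{\left(-1 - 1,-5 \right)} - 3\right) y = \left(45 - 3\right) \left(-392\right) = 42 \left(-392\right) = -16464$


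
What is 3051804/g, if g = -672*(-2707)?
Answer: 36331/21656 ≈ 1.6776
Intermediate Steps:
g = 1819104
3051804/g = 3051804/1819104 = 3051804*(1/1819104) = 36331/21656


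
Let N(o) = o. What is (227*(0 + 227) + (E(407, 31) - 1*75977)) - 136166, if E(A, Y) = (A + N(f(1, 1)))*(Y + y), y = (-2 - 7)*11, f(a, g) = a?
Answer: -188358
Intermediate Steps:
y = -99 (y = -9*11 = -99)
E(A, Y) = (1 + A)*(-99 + Y) (E(A, Y) = (A + 1)*(Y - 99) = (1 + A)*(-99 + Y))
(227*(0 + 227) + (E(407, 31) - 1*75977)) - 136166 = (227*(0 + 227) + ((-99 + 31 - 99*407 + 407*31) - 1*75977)) - 136166 = (227*227 + ((-99 + 31 - 40293 + 12617) - 75977)) - 136166 = (51529 + (-27744 - 75977)) - 136166 = (51529 - 103721) - 136166 = -52192 - 136166 = -188358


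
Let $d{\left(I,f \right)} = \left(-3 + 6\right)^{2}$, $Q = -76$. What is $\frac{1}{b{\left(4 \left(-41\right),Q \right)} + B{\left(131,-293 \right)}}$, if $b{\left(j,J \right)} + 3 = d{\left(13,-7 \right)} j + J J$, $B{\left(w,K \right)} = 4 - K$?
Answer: $\frac{1}{4594} \approx 0.00021768$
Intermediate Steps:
$d{\left(I,f \right)} = 9$ ($d{\left(I,f \right)} = 3^{2} = 9$)
$b{\left(j,J \right)} = -3 + J^{2} + 9 j$ ($b{\left(j,J \right)} = -3 + \left(9 j + J J\right) = -3 + \left(9 j + J^{2}\right) = -3 + \left(J^{2} + 9 j\right) = -3 + J^{2} + 9 j$)
$\frac{1}{b{\left(4 \left(-41\right),Q \right)} + B{\left(131,-293 \right)}} = \frac{1}{\left(-3 + \left(-76\right)^{2} + 9 \cdot 4 \left(-41\right)\right) + \left(4 - -293\right)} = \frac{1}{\left(-3 + 5776 + 9 \left(-164\right)\right) + \left(4 + 293\right)} = \frac{1}{\left(-3 + 5776 - 1476\right) + 297} = \frac{1}{4297 + 297} = \frac{1}{4594}$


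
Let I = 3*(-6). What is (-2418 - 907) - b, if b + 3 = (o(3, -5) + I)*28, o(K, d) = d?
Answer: -2678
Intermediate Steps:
I = -18
b = -647 (b = -3 + (-5 - 18)*28 = -3 - 23*28 = -3 - 644 = -647)
(-2418 - 907) - b = (-2418 - 907) - 1*(-647) = -3325 + 647 = -2678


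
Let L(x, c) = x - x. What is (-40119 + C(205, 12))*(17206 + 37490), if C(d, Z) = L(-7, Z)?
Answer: -2194348824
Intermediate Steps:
L(x, c) = 0
C(d, Z) = 0
(-40119 + C(205, 12))*(17206 + 37490) = (-40119 + 0)*(17206 + 37490) = -40119*54696 = -2194348824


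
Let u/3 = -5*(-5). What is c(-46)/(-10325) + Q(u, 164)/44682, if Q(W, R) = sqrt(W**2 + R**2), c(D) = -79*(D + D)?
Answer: -7268/10325 + sqrt(32521)/44682 ≈ -0.69989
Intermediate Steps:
u = 75 (u = 3*(-5*(-5)) = 3*25 = 75)
c(D) = -158*D
Q(W, R) = sqrt(R**2 + W**2)
c(-46)/(-10325) + Q(u, 164)/44682 = -158*(-46)/(-10325) + sqrt(164**2 + 75**2)/44682 = 7268*(-1/10325) + sqrt(26896 + 5625)*(1/44682) = -7268/10325 + sqrt(32521)*(1/44682) = -7268/10325 + sqrt(32521)/44682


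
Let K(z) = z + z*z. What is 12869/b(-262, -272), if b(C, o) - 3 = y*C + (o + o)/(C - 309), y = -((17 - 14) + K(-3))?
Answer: 7348199/1348675 ≈ 5.4485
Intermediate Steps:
K(z) = z + z²
y = -9 (y = -((17 - 14) - 3*(1 - 3)) = -(3 - 3*(-2)) = -(3 + 6) = -1*9 = -9)
b(C, o) = 3 - 9*C + 2*o/(-309 + C) (b(C, o) = 3 + (-9*C + (o + o)/(C - 309)) = 3 + (-9*C + (2*o)/(-309 + C)) = 3 + (-9*C + 2*o/(-309 + C)) = 3 - 9*C + 2*o/(-309 + C))
12869/b(-262, -272) = 12869/(((-927 - 9*(-262)² + 2*(-272) + 2784*(-262))/(-309 - 262))) = 12869/(((-927 - 9*68644 - 544 - 729408)/(-571))) = 12869/((-(-927 - 617796 - 544 - 729408)/571)) = 12869/((-1/571*(-1348675))) = 12869/(1348675/571) = 12869*(571/1348675) = 7348199/1348675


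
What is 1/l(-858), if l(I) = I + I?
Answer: -1/1716 ≈ -0.00058275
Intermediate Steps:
l(I) = 2*I
1/l(-858) = 1/(2*(-858)) = 1/(-1716) = -1/1716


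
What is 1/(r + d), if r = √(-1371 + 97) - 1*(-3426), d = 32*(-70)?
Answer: 593/703935 - 7*I*√26/1407870 ≈ 0.00084241 - 2.5353e-5*I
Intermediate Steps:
d = -2240
r = 3426 + 7*I*√26 (r = √(-1274) + 3426 = 7*I*√26 + 3426 = 3426 + 7*I*√26 ≈ 3426.0 + 35.693*I)
1/(r + d) = 1/((3426 + 7*I*√26) - 2240) = 1/(1186 + 7*I*√26)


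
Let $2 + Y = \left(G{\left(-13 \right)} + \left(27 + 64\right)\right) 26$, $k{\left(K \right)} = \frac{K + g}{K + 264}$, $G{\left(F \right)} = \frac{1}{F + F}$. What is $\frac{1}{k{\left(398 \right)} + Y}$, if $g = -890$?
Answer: $\frac{331}{781907} \approx 0.00042332$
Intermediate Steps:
$G{\left(F \right)} = \frac{1}{2 F}$
$k{\left(K \right)} = \frac{-890 + K}{264 + K}$ ($k{\left(K \right)} = \frac{K - 890}{K + 264} = \frac{-890 + K}{264 + K}$)
$Y = 2363$ ($Y = -2 + \left(\frac{1}{2 \left(-13\right)} + \left(27 + 64\right)\right) 26 = -2 + \left(\frac{1}{2} \left(- \frac{1}{13}\right) + 91\right) 26 = -2 + \left(- \frac{1}{26} + 91\right) 26 = -2 + \frac{2365}{26} \cdot 26 = -2 + 2365 = 2363$)
$\frac{1}{k{\left(398 \right)} + Y} = \frac{1}{\frac{-890 + 398}{264 + 398} + 2363} = \frac{1}{\frac{1}{662} \left(-492\right) + 2363} = \frac{1}{- \frac{246}{331} + 2363} = \frac{1}{\frac{781907}{331}} = \frac{331}{781907}$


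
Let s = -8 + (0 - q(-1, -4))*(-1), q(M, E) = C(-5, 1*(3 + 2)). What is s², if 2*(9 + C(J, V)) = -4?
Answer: 361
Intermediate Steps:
C(J, V) = -11 (C(J, V) = -9 + (½)*(-4) = -9 - 2 = -11)
q(M, E) = -11
s = -19 (s = -8 + (0 - 1*(-11))*(-1) = -8 + (0 + 11)*(-1) = -8 + 11*(-1) = -8 - 11 = -19)
s² = (-19)² = 361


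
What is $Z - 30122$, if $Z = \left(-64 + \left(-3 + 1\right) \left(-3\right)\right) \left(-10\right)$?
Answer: $-29542$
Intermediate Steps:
$Z = 580$ ($Z = \left(-64 - -6\right) \left(-10\right) = \left(-64 + 6\right) \left(-10\right) = \left(-58\right) \left(-10\right) = 580$)
$Z - 30122 = 580 - 30122 = -29542$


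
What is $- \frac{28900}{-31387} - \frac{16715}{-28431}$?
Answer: $\frac{1346289605}{892363797} \approx 1.5087$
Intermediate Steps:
$- \frac{28900}{-31387} - \frac{16715}{-28431} = \left(-28900\right) \left(- \frac{1}{31387}\right) - - \frac{16715}{28431} = \frac{28900}{31387} + \frac{16715}{28431} = \frac{1346289605}{892363797}$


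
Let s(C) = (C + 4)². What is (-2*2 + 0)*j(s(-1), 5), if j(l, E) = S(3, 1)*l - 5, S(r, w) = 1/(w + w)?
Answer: 2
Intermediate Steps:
S(r, w) = 1/(2*w)
s(C) = (4 + C)²
j(l, E) = -5 + l/2 (j(l, E) = ((½)/1)*l - 5 = ((½)*1)*l - 5 = l/2 - 5 = -5 + l/2)
(-2*2 + 0)*j(s(-1), 5) = (-2*2 + 0)*(-5 + (4 - 1)²/2) = (-4 + 0)*(-5 + (½)*3²) = -4*(-5 + (½)*9) = -4*(-5 + 9/2) = -4*(-½) = 2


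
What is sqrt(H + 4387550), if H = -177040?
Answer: sqrt(4210510) ≈ 2052.0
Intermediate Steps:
sqrt(H + 4387550) = sqrt(-177040 + 4387550) = sqrt(4210510)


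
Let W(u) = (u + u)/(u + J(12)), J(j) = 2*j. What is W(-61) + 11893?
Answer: 440163/37 ≈ 11896.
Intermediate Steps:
W(u) = 2*u/(24 + u) (W(u) = (u + u)/(u + 2*12) = (2*u)/(u + 24) = (2*u)/(24 + u) = 2*u/(24 + u))
W(-61) + 11893 = 2*(-61)/(24 - 61) + 11893 = 2*(-61)/(-37) + 11893 = 2*(-61)*(-1/37) + 11893 = 122/37 + 11893 = 440163/37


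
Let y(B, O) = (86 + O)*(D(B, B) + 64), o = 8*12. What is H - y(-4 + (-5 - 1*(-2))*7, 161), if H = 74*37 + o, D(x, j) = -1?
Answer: -12727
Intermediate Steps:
o = 96
H = 2834 (H = 74*37 + 96 = 2738 + 96 = 2834)
y(B, O) = 5418 + 63*O (y(B, O) = (86 + O)*(-1 + 64) = (86 + O)*63 = 5418 + 63*O)
H - y(-4 + (-5 - 1*(-2))*7, 161) = 2834 - (5418 + 63*161) = 2834 - (5418 + 10143) = 2834 - 1*15561 = 2834 - 15561 = -12727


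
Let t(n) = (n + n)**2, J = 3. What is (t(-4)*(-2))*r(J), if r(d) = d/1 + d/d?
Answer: -512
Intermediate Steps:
t(n) = 4*n**2 (t(n) = (2*n)**2 = 4*n**2)
r(d) = 1 + d (r(d) = d*1 + 1 = d + 1 = 1 + d)
(t(-4)*(-2))*r(J) = ((4*(-4)**2)*(-2))*(1 + 3) = ((4*16)*(-2))*4 = (64*(-2))*4 = -128*4 = -512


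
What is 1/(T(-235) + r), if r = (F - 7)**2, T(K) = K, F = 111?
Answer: 1/10581 ≈ 9.4509e-5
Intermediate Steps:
r = 10816 (r = (111 - 7)**2 = 104**2 = 10816)
1/(T(-235) + r) = 1/(-235 + 10816) = 1/10581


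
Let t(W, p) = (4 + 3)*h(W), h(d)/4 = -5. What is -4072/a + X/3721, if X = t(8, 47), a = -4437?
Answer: 14530732/16510077 ≈ 0.88011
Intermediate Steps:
h(d) = -20 (h(d) = 4*(-5) = -20)
t(W, p) = -140 (t(W, p) = (4 + 3)*(-20) = 7*(-20) = -140)
X = -140
-4072/a + X/3721 = -4072/(-4437) - 140/3721 = -4072*(-1/4437) - 140*1/3721 = 4072/4437 - 140/3721 = 14530732/16510077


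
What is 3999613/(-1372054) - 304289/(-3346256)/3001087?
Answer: -20082867346352447565/6889361235811859344 ≈ -2.9151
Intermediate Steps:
3999613/(-1372054) - 304289/(-3346256)/3001087 = 3999613*(-1/1372054) - 304289*(-1/3346256)*(1/3001087) = -3999613/1372054 + (304289/3346256)*(1/3001087) = -3999613/1372054 + 304289/10042405380272 = -20082867346352447565/6889361235811859344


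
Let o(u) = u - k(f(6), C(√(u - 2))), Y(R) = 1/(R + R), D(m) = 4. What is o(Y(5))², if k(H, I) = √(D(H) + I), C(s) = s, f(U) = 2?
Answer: (1 - √10*√(40 + I*√190))²/100 ≈ 3.6043 + 1.3105*I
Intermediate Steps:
k(H, I) = √(4 + I)
Y(R) = 1/(2*R)
o(u) = u - √(4 + √(-2 + u)) (o(u) = u - √(4 + √(u - 2)) = u - √(4 + √(-2 + u)))
o(Y(5))² = ((½)/5 - √(4 + √(-2 + (½)/5)))² = ((½)*(⅕) - √(4 + √(-2 + (½)*(⅕))))² = (⅒ - √(4 + √(-2 + ⅒)))² = (⅒ - √(4 + √(-19/10)))² = (⅒ - √(4 + I*√190/10))²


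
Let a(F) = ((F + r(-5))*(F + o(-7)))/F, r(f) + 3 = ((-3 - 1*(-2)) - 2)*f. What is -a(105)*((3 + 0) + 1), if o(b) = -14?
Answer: -2028/5 ≈ -405.60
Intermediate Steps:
r(f) = -3 - 3*f (r(f) = -3 + ((-3 - 1*(-2)) - 2)*f = -3 + ((-3 + 2) - 2)*f = -3 + (-1 - 2)*f = -3 - 3*f)
a(F) = (-14 + F)*(12 + F)/F (a(F) = ((F + (-3 - 3*(-5)))*(F - 14))/F = ((F + (-3 + 15))*(-14 + F))/F = ((F + 12)*(-14 + F))/F = ((12 + F)*(-14 + F))/F = ((-14 + F)*(12 + F))/F = (-14 + F)*(12 + F)/F)
-a(105)*((3 + 0) + 1) = -(-2 + 105 - 168/105)*((3 + 0) + 1) = -(-2 + 105 - 168*1/105)*(3 + 1) = -(-2 + 105 - 8/5)*4 = -507*4/5 = -1*2028/5 = -2028/5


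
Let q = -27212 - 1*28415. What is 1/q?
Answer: -1/55627 ≈ -1.7977e-5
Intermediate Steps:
q = -55627 (q = -27212 - 28415 = -55627)
1/q = 1/(-55627) = -1/55627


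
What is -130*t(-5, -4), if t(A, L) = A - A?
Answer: 0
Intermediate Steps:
t(A, L) = 0
-130*t(-5, -4) = -130*0 = 0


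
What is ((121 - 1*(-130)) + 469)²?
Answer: 518400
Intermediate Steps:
((121 - 1*(-130)) + 469)² = ((121 + 130) + 469)² = (251 + 469)² = 720² = 518400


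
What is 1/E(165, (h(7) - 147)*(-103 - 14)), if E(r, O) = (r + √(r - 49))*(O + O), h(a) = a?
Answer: 11/59206056 - √29/444045420 ≈ 1.7366e-7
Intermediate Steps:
E(r, O) = 2*O*(r + √(-49 + r)) (E(r, O) = (r + √(-49 + r))*(2*O) = 2*O*(r + √(-49 + r)))
1/E(165, (h(7) - 147)*(-103 - 14)) = 1/(2*((7 - 147)*(-103 - 14))*(165 + √(-49 + 165))) = 1/(2*(-140*(-117))*(165 + √116)) = 1/(2*16380*(165 + 2*√29)) = 1/(5405400 + 65520*√29)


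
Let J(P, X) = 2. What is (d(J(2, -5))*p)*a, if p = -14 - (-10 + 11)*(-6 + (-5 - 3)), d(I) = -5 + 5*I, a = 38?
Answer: 0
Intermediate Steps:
p = 0 (p = -14 - (-6 - 8) = -14 - (-14) = -14 - 1*(-14) = -14 + 14 = 0)
(d(J(2, -5))*p)*a = ((-5 + 5*2)*0)*38 = ((-5 + 10)*0)*38 = (5*0)*38 = 0*38 = 0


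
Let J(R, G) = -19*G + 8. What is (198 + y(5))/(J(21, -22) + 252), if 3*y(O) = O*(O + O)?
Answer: 322/1017 ≈ 0.31662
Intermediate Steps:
J(R, G) = 8 - 19*G
y(O) = 2*O²/3 (y(O) = (O*(O + O))/3 = (O*(2*O))/3 = (2*O²)/3 = 2*O²/3)
(198 + y(5))/(J(21, -22) + 252) = (198 + (⅔)*5²)/((8 - 19*(-22)) + 252) = (198 + (⅔)*25)/((8 + 418) + 252) = (198 + 50/3)/(426 + 252) = (644/3)/678 = (644/3)*(1/678) = 322/1017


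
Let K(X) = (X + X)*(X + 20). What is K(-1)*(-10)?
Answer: 380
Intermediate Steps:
K(X) = 2*X*(20 + X) (K(X) = (2*X)*(20 + X) = 2*X*(20 + X))
K(-1)*(-10) = (2*(-1)*(20 - 1))*(-10) = (2*(-1)*19)*(-10) = -38*(-10) = 380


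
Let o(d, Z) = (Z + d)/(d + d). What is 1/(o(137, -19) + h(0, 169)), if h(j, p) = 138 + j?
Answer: 137/18965 ≈ 0.0072238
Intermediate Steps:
o(d, Z) = (Z + d)/(2*d) (o(d, Z) = (Z + d)/((2*d)) = (Z + d)*(1/(2*d)) = (Z + d)/(2*d))
1/(o(137, -19) + h(0, 169)) = 1/((1/2)*(-19 + 137)/137 + (138 + 0)) = 1/((1/2)*(1/137)*118 + 138) = 1/(59/137 + 138) = 1/(18965/137) = 137/18965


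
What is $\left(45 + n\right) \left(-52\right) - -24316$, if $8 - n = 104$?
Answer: $26968$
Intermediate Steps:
$n = -96$ ($n = 8 - 104 = -96$)
$\left(45 + n\right) \left(-52\right) - -24316 = \left(45 - 96\right) \left(-52\right) - -24316 = \left(-51\right) \left(-52\right) + 24316 = 2652 + 24316 = 26968$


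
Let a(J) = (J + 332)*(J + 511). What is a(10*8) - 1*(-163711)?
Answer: 407203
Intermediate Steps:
a(J) = (332 + J)*(511 + J)
a(10*8) - 1*(-163711) = (169652 + (10*8)² + 843*(10*8)) - 1*(-163711) = (169652 + 80² + 843*80) + 163711 = (169652 + 6400 + 67440) + 163711 = 243492 + 163711 = 407203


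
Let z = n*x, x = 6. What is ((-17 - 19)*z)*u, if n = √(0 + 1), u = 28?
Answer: -6048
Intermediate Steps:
n = 1 (n = √1 = 1)
z = 6 (z = 1*6 = 6)
((-17 - 19)*z)*u = ((-17 - 19)*6)*28 = -36*6*28 = -216*28 = -6048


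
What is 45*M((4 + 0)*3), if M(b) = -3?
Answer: -135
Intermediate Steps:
45*M((4 + 0)*3) = 45*(-3) = -135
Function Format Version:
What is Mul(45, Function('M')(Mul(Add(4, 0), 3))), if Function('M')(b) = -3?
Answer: -135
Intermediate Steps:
Mul(45, Function('M')(Mul(Add(4, 0), 3))) = Mul(45, -3) = -135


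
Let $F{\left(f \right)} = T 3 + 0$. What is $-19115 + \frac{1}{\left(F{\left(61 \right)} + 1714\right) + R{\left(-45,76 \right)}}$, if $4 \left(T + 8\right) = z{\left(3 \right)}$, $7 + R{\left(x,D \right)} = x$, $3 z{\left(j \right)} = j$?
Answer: $- \frac{125298821}{6555} \approx -19115.0$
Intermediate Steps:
$z{\left(j \right)} = \frac{j}{3}$
$R{\left(x,D \right)} = -7 + x$
$T = - \frac{31}{4}$ ($T = -8 + \frac{\frac{1}{3} \cdot 3}{4} = -8 + \frac{1}{4} \cdot 1 = -8 + \frac{1}{4} = - \frac{31}{4} \approx -7.75$)
$F{\left(f \right)} = - \frac{93}{4}$ ($F{\left(f \right)} = \left(- \frac{31}{4}\right) 3 + 0 = - \frac{93}{4} + 0 = - \frac{93}{4}$)
$-19115 + \frac{1}{\left(F{\left(61 \right)} + 1714\right) + R{\left(-45,76 \right)}} = -19115 + \frac{1}{\left(- \frac{93}{4} + 1714\right) - 52} = -19115 + \frac{1}{\frac{6763}{4} - 52} = -19115 + \frac{1}{\frac{6555}{4}} = -19115 + \frac{4}{6555} = - \frac{125298821}{6555}$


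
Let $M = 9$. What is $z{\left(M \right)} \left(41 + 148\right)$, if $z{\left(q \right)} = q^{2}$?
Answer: $15309$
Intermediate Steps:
$z{\left(M \right)} \left(41 + 148\right) = 9^{2} \left(41 + 148\right) = 81 \cdot 189 = 15309$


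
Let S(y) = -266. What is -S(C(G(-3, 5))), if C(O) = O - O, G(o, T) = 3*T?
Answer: 266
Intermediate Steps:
C(O) = 0
-S(C(G(-3, 5))) = -1*(-266) = 266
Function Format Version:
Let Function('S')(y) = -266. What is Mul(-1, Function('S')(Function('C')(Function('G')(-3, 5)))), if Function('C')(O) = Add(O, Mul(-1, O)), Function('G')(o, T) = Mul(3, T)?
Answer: 266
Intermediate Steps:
Function('C')(O) = 0
Mul(-1, Function('S')(Function('C')(Function('G')(-3, 5)))) = Mul(-1, -266) = 266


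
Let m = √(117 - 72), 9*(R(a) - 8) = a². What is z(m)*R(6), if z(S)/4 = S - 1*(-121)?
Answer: 5808 + 144*√5 ≈ 6130.0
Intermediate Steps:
R(a) = 8 + a²/9
m = 3*√5 (m = √45 = 3*√5 ≈ 6.7082)
z(S) = 484 + 4*S (z(S) = 4*(S - 1*(-121)) = 4*(S + 121) = 4*(121 + S) = 484 + 4*S)
z(m)*R(6) = (484 + 4*(3*√5))*(8 + (⅑)*6²) = (484 + 12*√5)*(8 + (⅑)*36) = (484 + 12*√5)*(8 + 4) = (484 + 12*√5)*12 = 5808 + 144*√5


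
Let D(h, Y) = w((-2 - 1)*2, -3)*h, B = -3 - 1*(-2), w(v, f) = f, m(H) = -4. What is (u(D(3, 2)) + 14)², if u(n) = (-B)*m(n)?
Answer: 100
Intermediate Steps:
B = -1 (B = -3 + 2 = -1)
D(h, Y) = -3*h
u(n) = -4 (u(n) = -1*(-1)*(-4) = 1*(-4) = -4)
(u(D(3, 2)) + 14)² = (-4 + 14)² = 10² = 100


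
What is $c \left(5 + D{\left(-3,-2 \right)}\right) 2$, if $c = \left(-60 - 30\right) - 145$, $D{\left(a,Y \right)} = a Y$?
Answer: $-5170$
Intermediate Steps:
$D{\left(a,Y \right)} = Y a$
$c = -235$ ($c = -90 - 145 = -235$)
$c \left(5 + D{\left(-3,-2 \right)}\right) 2 = - 235 \left(5 - -6\right) 2 = - 235 \left(5 + 6\right) 2 = - 235 \cdot 11 \cdot 2 = \left(-235\right) 22 = -5170$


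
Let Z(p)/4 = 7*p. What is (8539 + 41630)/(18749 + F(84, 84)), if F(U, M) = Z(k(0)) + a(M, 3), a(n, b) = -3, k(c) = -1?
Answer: 7167/2674 ≈ 2.6803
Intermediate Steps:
Z(p) = 28*p (Z(p) = 4*(7*p) = 28*p)
F(U, M) = -31 (F(U, M) = 28*(-1) - 3 = -28 - 3 = -31)
(8539 + 41630)/(18749 + F(84, 84)) = (8539 + 41630)/(18749 - 31) = 50169/18718 = 50169*(1/18718) = 7167/2674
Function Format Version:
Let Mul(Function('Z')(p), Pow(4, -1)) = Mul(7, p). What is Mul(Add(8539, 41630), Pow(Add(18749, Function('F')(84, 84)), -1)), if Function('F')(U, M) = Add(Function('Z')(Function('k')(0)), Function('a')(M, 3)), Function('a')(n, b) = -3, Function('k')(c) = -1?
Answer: Rational(7167, 2674) ≈ 2.6803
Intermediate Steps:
Function('Z')(p) = Mul(28, p) (Function('Z')(p) = Mul(4, Mul(7, p)) = Mul(28, p))
Function('F')(U, M) = -31 (Function('F')(U, M) = Add(Mul(28, -1), -3) = Add(-28, -3) = -31)
Mul(Add(8539, 41630), Pow(Add(18749, Function('F')(84, 84)), -1)) = Mul(Add(8539, 41630), Pow(Add(18749, -31), -1)) = Mul(50169, Pow(18718, -1)) = Mul(50169, Rational(1, 18718)) = Rational(7167, 2674)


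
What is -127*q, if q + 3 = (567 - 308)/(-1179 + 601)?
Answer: 253111/578 ≈ 437.91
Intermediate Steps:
q = -1993/578 (q = -3 + (567 - 308)/(-1179 + 601) = -3 + 259/(-578) = -3 + 259*(-1/578) = -3 - 259/578 = -1993/578 ≈ -3.4481)
-127*q = -127*(-1993/578) = 253111/578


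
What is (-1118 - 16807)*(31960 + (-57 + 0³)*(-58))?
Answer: -632143050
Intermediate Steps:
(-1118 - 16807)*(31960 + (-57 + 0³)*(-58)) = -17925*(31960 + (-57 + 0)*(-58)) = -17925*(31960 - 57*(-58)) = -17925*(31960 + 3306) = -17925*35266 = -632143050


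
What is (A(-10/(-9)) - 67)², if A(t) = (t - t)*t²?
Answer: 4489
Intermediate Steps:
A(t) = 0 (A(t) = 0*t² = 0)
(A(-10/(-9)) - 67)² = (0 - 67)² = (-67)² = 4489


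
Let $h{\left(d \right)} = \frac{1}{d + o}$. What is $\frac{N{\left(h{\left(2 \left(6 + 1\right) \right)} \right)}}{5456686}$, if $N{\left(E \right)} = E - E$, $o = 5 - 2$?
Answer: $0$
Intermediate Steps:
$o = 3$ ($o = 5 - 2 = 3$)
$h{\left(d \right)} = \frac{1}{3 + d}$ ($h{\left(d \right)} = \frac{1}{d + 3} = \frac{1}{3 + d}$)
$N{\left(E \right)} = 0$
$\frac{N{\left(h{\left(2 \left(6 + 1\right) \right)} \right)}}{5456686} = \frac{0}{5456686} = 0 \cdot \frac{1}{5456686} = 0$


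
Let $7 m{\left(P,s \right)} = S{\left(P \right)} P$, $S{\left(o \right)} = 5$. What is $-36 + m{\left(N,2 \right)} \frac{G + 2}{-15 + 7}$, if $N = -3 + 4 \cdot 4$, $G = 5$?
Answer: $- \frac{353}{8} \approx -44.125$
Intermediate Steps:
$N = 13$ ($N = -3 + 16 = 13$)
$m{\left(P,s \right)} = \frac{5 P}{7}$
$-36 + m{\left(N,2 \right)} \frac{G + 2}{-15 + 7} = -36 + \frac{5}{7} \cdot 13 \frac{5 + 2}{-15 + 7} = -36 + \frac{65 \frac{7}{-8}}{7} = -36 + \frac{65 \cdot 7 \left(- \frac{1}{8}\right)}{7} = -36 + \frac{65}{7} \left(- \frac{7}{8}\right) = -36 - \frac{65}{8} = - \frac{353}{8}$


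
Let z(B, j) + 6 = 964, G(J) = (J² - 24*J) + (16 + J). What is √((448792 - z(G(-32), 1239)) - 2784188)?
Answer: I*√2336354 ≈ 1528.5*I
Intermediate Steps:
G(J) = 16 + J² - 23*J
z(B, j) = 958 (z(B, j) = -6 + 964 = 958)
√((448792 - z(G(-32), 1239)) - 2784188) = √((448792 - 1*958) - 2784188) = √((448792 - 958) - 2784188) = √(447834 - 2784188) = √(-2336354) = I*√2336354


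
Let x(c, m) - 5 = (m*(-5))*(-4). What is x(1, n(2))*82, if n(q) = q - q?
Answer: 410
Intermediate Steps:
n(q) = 0
x(c, m) = 5 + 20*m (x(c, m) = 5 + (m*(-5))*(-4) = 5 - 5*m*(-4) = 5 + 20*m)
x(1, n(2))*82 = (5 + 20*0)*82 = (5 + 0)*82 = 5*82 = 410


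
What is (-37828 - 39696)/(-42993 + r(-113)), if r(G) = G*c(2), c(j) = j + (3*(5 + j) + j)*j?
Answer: 77524/48417 ≈ 1.6012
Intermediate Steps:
c(j) = j + j*(15 + 4*j) (c(j) = j + ((15 + 3*j) + j)*j = j + (15 + 4*j)*j = j + j*(15 + 4*j))
r(G) = 48*G (r(G) = G*(4*2*(4 + 2)) = G*(4*2*6) = G*48 = 48*G)
(-37828 - 39696)/(-42993 + r(-113)) = (-37828 - 39696)/(-42993 + 48*(-113)) = -77524/(-42993 - 5424) = -77524/(-48417) = -77524*(-1/48417) = 77524/48417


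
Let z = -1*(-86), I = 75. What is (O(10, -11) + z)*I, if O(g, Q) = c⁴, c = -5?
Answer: 53325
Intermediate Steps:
O(g, Q) = 625 (O(g, Q) = (-5)⁴ = 625)
z = 86
(O(10, -11) + z)*I = (625 + 86)*75 = 711*75 = 53325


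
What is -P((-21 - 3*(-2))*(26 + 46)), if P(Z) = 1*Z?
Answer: 1080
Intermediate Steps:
P(Z) = Z
-P((-21 - 3*(-2))*(26 + 46)) = -(-21 - 3*(-2))*(26 + 46) = -(-21 + 6)*72 = -(-15)*72 = -1*(-1080) = 1080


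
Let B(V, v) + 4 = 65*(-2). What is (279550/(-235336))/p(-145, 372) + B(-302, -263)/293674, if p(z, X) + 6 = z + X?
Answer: -22266451751/3818441561636 ≈ -0.0058313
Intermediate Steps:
p(z, X) = -6 + X + z (p(z, X) = -6 + (z + X) = -6 + (X + z) = -6 + X + z)
B(V, v) = -134 (B(V, v) = -4 + 65*(-2) = -4 - 130 = -134)
(279550/(-235336))/p(-145, 372) + B(-302, -263)/293674 = (279550/(-235336))/(-6 + 372 - 145) - 134/293674 = (279550*(-1/235336))/221 - 134*1/293674 = -139775/117668*1/221 - 67/146837 = -139775/26004628 - 67/146837 = -22266451751/3818441561636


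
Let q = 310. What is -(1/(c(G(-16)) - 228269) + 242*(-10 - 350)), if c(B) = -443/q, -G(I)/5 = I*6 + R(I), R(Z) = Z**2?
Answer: 6164945131270/70763833 ≈ 87120.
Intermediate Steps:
G(I) = -30*I - 5*I**2 (G(I) = -5*(I*6 + I**2) = -5*(6*I + I**2) = -5*(I**2 + 6*I) = -30*I - 5*I**2)
c(B) = -443/310
-(1/(c(G(-16)) - 228269) + 242*(-10 - 350)) = -(1/(-443/310 - 228269) + 242*(-10 - 350)) = -(1/(-70763833/310) + 242*(-360)) = -(-310/70763833 - 87120) = -1*(-6164945131270/70763833) = 6164945131270/70763833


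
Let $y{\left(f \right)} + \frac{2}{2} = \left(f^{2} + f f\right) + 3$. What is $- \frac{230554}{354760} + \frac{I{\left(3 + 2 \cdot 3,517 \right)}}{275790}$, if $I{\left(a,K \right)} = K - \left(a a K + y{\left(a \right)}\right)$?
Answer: $- \frac{783155419}{978392604} \approx -0.80045$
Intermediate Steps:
$y{\left(f \right)} = 2 + 2 f^{2}$ ($y{\left(f \right)} = -1 + \left(\left(f^{2} + f f\right) + 3\right) = -1 + \left(\left(f^{2} + f^{2}\right) + 3\right) = -1 + \left(2 f^{2} + 3\right) = -1 + \left(3 + 2 f^{2}\right) = 2 + 2 f^{2}$)
$I{\left(a,K \right)} = -2 + K - 2 a^{2} - K a^{2}$ ($I{\left(a,K \right)} = K - \left(a a K + \left(2 + 2 a^{2}\right)\right) = K - \left(a^{2} K + \left(2 + 2 a^{2}\right)\right) = K - \left(K a^{2} + \left(2 + 2 a^{2}\right)\right) = K - \left(2 + 2 a^{2} + K a^{2}\right) = -2 + K - 2 a^{2} - K a^{2}$)
$- \frac{230554}{354760} + \frac{I{\left(3 + 2 \cdot 3,517 \right)}}{275790} = - \frac{230554}{354760} + \frac{-2 + 517 - 2 \left(3 + 2 \cdot 3\right)^{2} - 517 \left(3 + 2 \cdot 3\right)^{2}}{275790} = \left(-230554\right) \frac{1}{354760} + \left(-2 + 517 - 2 \left(3 + 6\right)^{2} - 517 \left(3 + 6\right)^{2}\right) \frac{1}{275790} = - \frac{115277}{177380} + \left(-2 + 517 - 2 \cdot 9^{2} - 517 \cdot 9^{2}\right) \frac{1}{275790} = - \frac{115277}{177380} + \left(-2 + 517 - 162 - 517 \cdot 81\right) \frac{1}{275790} = - \frac{115277}{177380} + \left(-2 + 517 - 162 - 41877\right) \frac{1}{275790} = - \frac{115277}{177380} - \frac{20762}{137895} = - \frac{783155419}{978392604}$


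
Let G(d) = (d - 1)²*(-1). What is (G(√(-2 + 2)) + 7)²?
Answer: 36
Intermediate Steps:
G(d) = -(-1 + d)² (G(d) = (-1 + d)²*(-1) = -(-1 + d)²)
(G(√(-2 + 2)) + 7)² = (-(-1 + √(-2 + 2))² + 7)² = (-(-1 + √0)² + 7)² = (-(-1 + 0)² + 7)² = (-1*(-1)² + 7)² = (-1*1 + 7)² = (-1 + 7)² = 6² = 36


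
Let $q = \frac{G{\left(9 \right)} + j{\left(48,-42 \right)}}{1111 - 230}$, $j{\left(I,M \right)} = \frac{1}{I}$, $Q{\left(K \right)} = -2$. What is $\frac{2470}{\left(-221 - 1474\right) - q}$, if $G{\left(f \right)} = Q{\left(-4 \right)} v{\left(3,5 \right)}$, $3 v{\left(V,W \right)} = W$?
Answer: $- \frac{34817120}{23892667} \approx -1.4572$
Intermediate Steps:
$v{\left(V,W \right)} = \frac{W}{3}$
$G{\left(f \right)} = - \frac{10}{3}$ ($G{\left(f \right)} = - 2 \cdot \frac{1}{3} \cdot 5 = \left(-2\right) \frac{5}{3} = - \frac{10}{3}$)
$q = - \frac{53}{14096}$ ($q = \frac{- \frac{10}{3} + \frac{1}{48}}{1111 - 230} = \frac{- \frac{10}{3} + \frac{1}{48}}{881} = \left(- \frac{53}{16}\right) \frac{1}{881} = - \frac{53}{14096} \approx -0.0037599$)
$\frac{2470}{\left(-221 - 1474\right) - q} = \frac{2470}{\left(-221 - 1474\right) - - \frac{53}{14096}} = \frac{2470}{\left(-221 - 1474\right) + \frac{53}{14096}} = \frac{2470}{-1695 + \frac{53}{14096}} = \frac{2470}{- \frac{23892667}{14096}} = 2470 \left(- \frac{14096}{23892667}\right) = - \frac{34817120}{23892667}$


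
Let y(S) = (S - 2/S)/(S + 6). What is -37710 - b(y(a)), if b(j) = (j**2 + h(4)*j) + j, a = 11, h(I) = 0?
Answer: -4563036/121 ≈ -37711.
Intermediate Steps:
y(S) = (S - 2/S)/(6 + S)
b(j) = j + j**2 (b(j) = (j**2 + 0*j) + j = (j**2 + 0) + j = j**2 + j = j + j**2)
-37710 - b(y(a)) = -37710 - (-2 + 11**2)/(11*(6 + 11))*(1 + (-2 + 11**2)/(11*(6 + 11))) = -37710 - (1/11)*(-2 + 121)/17*(1 + (1/11)*(-2 + 121)/17) = -37710 - (1/11)*(1/17)*119*(1 + (1/11)*(1/17)*119) = -37710 - 7*(1 + 7/11)/11 = -37710 - 7*18/(11*11) = -37710 - 1*126/121 = -37710 - 126/121 = -4563036/121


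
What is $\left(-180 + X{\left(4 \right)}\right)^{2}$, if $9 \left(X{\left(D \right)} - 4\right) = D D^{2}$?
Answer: $\frac{2310400}{81} \approx 28523.0$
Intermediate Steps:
$X{\left(D \right)} = 4 + \frac{D^{3}}{9}$ ($X{\left(D \right)} = 4 + \frac{D D^{2}}{9} = 4 + \frac{D^{3}}{9}$)
$\left(-180 + X{\left(4 \right)}\right)^{2} = \left(-180 + \left(4 + \frac{4^{3}}{9}\right)\right)^{2} = \left(-180 + \left(4 + \frac{1}{9} \cdot 64\right)\right)^{2} = \left(-180 + \left(4 + \frac{64}{9}\right)\right)^{2} = \left(-180 + \frac{100}{9}\right)^{2} = \left(- \frac{1520}{9}\right)^{2} = \frac{2310400}{81}$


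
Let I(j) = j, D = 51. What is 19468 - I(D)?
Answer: 19417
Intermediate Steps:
19468 - I(D) = 19468 - 1*51 = 19468 - 51 = 19417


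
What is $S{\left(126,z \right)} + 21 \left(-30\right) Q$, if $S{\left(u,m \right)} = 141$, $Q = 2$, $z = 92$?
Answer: $-1119$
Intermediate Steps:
$S{\left(126,z \right)} + 21 \left(-30\right) Q = 141 + 21 \left(-30\right) 2 = 141 - 1260 = -1119$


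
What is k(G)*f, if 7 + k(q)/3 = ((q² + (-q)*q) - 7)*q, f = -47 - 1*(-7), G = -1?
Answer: 0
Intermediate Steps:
f = -40 (f = -47 + 7 = -40)
k(q) = -21 - 21*q (k(q) = -21 + 3*(((q² + (-q)*q) - 7)*q) = -21 + 3*(((q² - q²) - 7)*q) = -21 + 3*((0 - 7)*q) = -21 + 3*(-7*q) = -21 - 21*q)
k(G)*f = (-21 - 21*(-1))*(-40) = (-21 + 21)*(-40) = 0*(-40) = 0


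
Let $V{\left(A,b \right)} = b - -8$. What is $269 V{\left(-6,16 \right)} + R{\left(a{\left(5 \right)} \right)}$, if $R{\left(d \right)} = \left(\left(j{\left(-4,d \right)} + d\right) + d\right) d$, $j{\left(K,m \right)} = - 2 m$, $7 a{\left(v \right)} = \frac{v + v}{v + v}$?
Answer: $6456$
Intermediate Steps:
$a{\left(v \right)} = \frac{1}{7}$ ($a{\left(v \right)} = \frac{\left(v + v\right) \frac{1}{v + v}}{7} = \frac{2 v \frac{1}{2 v}}{7} = \frac{1}{7} \cdot 1 = \frac{1}{7}$)
$V{\left(A,b \right)} = 8 + b$ ($V{\left(A,b \right)} = b + 8 = 8 + b$)
$R{\left(d \right)} = 0$ ($R{\left(d \right)} = \left(\left(- 2 d + d\right) + d\right) d = \left(- d + d\right) d = 0 d = 0$)
$269 V{\left(-6,16 \right)} + R{\left(a{\left(5 \right)} \right)} = 269 \left(8 + 16\right) + 0 = 269 \cdot 24 + 0 = 6456 + 0 = 6456$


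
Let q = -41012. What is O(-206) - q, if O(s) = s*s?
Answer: 83448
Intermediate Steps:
O(s) = s**2
O(-206) - q = (-206)**2 - 1*(-41012) = 42436 + 41012 = 83448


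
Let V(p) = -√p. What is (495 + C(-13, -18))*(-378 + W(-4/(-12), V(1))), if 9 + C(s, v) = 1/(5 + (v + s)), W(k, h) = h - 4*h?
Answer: -4738125/26 ≈ -1.8224e+5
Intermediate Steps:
W(k, h) = -3*h
C(s, v) = -9 + 1/(5 + s + v) (C(s, v) = -9 + 1/(5 + (v + s)) = -9 + 1/(5 + (s + v)) = -9 + 1/(5 + s + v))
(495 + C(-13, -18))*(-378 + W(-4/(-12), V(1))) = (495 + (-44 - 9*(-13) - 9*(-18))/(5 - 13 - 18))*(-378 - (-3)*√1) = (495 + (-44 + 117 + 162)/(-26))*(-378 - (-3)) = (495 - 1/26*235)*(-378 - 3*(-1)) = (495 - 235/26)*(-378 + 3) = (12635/26)*(-375) = -4738125/26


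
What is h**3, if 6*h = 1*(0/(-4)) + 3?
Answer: 1/8 ≈ 0.12500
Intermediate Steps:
h = 1/2 (h = (1*(0/(-4)) + 3)/6 = (1*(0*(-1/4)) + 3)/6 = (1*0 + 3)/6 = (0 + 3)/6 = (1/6)*3 = 1/2 ≈ 0.50000)
h**3 = (1/2)**3 = 1/8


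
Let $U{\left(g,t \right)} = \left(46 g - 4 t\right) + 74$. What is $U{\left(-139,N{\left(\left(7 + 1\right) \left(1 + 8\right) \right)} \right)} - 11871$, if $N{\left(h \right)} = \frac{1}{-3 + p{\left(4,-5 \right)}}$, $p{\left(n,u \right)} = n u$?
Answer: $- \frac{418389}{23} \approx -18191.0$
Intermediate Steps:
$N{\left(h \right)} = - \frac{1}{23}$ ($N{\left(h \right)} = \frac{1}{-3 + 4 \left(-5\right)} = \frac{1}{-3 - 20} = \frac{1}{-23} = - \frac{1}{23}$)
$U{\left(g,t \right)} = 74 - 4 t + 46 g$ ($U{\left(g,t \right)} = \left(- 4 t + 46 g\right) + 74 = 74 - 4 t + 46 g$)
$U{\left(-139,N{\left(\left(7 + 1\right) \left(1 + 8\right) \right)} \right)} - 11871 = \left(74 - - \frac{4}{23} + 46 \left(-139\right)\right) - 11871 = \left(74 + \frac{4}{23} - 6394\right) - 11871 = - \frac{145356}{23} - 11871 = - \frac{418389}{23}$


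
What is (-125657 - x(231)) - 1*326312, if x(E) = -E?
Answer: -451738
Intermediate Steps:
(-125657 - x(231)) - 1*326312 = (-125657 - (-1)*231) - 1*326312 = (-125657 - 1*(-231)) - 326312 = (-125657 + 231) - 326312 = -125426 - 326312 = -451738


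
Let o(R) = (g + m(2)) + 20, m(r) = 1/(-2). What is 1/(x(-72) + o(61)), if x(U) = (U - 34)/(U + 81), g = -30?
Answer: -18/401 ≈ -0.044888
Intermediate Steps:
x(U) = (-34 + U)/(81 + U)
m(r) = -½
o(R) = -21/2 (o(R) = (-30 - ½) + 20 = -61/2 + 20 = -21/2)
1/(x(-72) + o(61)) = 1/((-34 - 72)/(81 - 72) - 21/2) = 1/(-106/9 - 21/2) = 1/(-401/18) = -18/401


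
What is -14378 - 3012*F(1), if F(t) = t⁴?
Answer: -17390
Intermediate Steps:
-14378 - 3012*F(1) = -14378 - 3012*1⁴ = -14378 - 3012 = -17390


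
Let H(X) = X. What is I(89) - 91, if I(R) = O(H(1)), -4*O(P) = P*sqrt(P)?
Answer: -365/4 ≈ -91.250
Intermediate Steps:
O(P) = -P**(3/2)/4 (O(P) = -P*sqrt(P)/4 = -P**(3/2)/4)
I(R) = -1/4 (I(R) = -1**(3/2)/4 = -1/4*1 = -1/4)
I(89) - 91 = -1/4 - 91 = -365/4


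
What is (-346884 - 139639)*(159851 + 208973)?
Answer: -179441358952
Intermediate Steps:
(-346884 - 139639)*(159851 + 208973) = -486523*368824 = -179441358952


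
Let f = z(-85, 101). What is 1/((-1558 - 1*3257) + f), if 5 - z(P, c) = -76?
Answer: -1/4734 ≈ -0.00021124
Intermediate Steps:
z(P, c) = 81 (z(P, c) = 5 - 1*(-76) = 5 + 76 = 81)
f = 81
1/((-1558 - 1*3257) + f) = 1/((-1558 - 1*3257) + 81) = 1/((-1558 - 3257) + 81) = 1/(-4815 + 81) = 1/(-4734) = -1/4734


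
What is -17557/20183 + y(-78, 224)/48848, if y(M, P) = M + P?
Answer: -427338809/492949592 ≈ -0.86690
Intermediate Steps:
-17557/20183 + y(-78, 224)/48848 = -17557/20183 + (-78 + 224)/48848 = -17557*1/20183 + 146*(1/48848) = -17557/20183 + 73/24424 = -427338809/492949592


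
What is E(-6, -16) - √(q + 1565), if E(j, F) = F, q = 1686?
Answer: -16 - √3251 ≈ -73.018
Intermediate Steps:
E(-6, -16) - √(q + 1565) = -16 - √(1686 + 1565) = -16 - √3251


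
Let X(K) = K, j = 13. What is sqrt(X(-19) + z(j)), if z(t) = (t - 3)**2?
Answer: 9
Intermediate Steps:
z(t) = (-3 + t)**2
sqrt(X(-19) + z(j)) = sqrt(-19 + (-3 + 13)**2) = sqrt(-19 + 10**2) = sqrt(-19 + 100) = sqrt(81) = 9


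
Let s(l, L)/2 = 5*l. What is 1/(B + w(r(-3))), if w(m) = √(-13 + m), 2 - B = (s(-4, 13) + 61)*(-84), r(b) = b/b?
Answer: 883/1559384 - I*√3/1559384 ≈ 0.00056625 - 1.1107e-6*I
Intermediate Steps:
s(l, L) = 10*l (s(l, L) = 2*(5*l) = 10*l)
r(b) = 1
B = 1766 (B = 2 - (10*(-4) + 61)*(-84) = 2 - (-40 + 61)*(-84) = 2 - 21*(-84) = 2 - 1*(-1764) = 2 + 1764 = 1766)
1/(B + w(r(-3))) = 1/(1766 + √(-13 + 1)) = 1/(1766 + √(-12)) = 1/(1766 + 2*I*√3)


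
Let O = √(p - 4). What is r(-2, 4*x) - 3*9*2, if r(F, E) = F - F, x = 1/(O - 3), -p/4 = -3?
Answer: -54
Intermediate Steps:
p = 12 (p = -4*(-3) = 12)
O = 2*√2 (O = √(12 - 4) = √8 = 2*√2 ≈ 2.8284)
x = 1/(-3 + 2*√2) (x = 1/(2*√2 - 3) = 1/(-3 + 2*√2) ≈ -5.8284)
r(F, E) = 0
r(-2, 4*x) - 3*9*2 = 0 - 3*9*2 = 0 - 27*2 = 0 - 54 = -54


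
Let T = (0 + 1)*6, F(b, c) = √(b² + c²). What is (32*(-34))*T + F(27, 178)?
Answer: -6528 + √32413 ≈ -6348.0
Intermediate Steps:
T = 6 (T = 1*6 = 6)
(32*(-34))*T + F(27, 178) = (32*(-34))*6 + √(27² + 178²) = -1088*6 + √(729 + 31684) = -6528 + √32413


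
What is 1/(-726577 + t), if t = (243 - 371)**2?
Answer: -1/710193 ≈ -1.4081e-6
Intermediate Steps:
t = 16384 (t = (-128)**2 = 16384)
1/(-726577 + t) = 1/(-726577 + 16384) = 1/(-710193) = -1/710193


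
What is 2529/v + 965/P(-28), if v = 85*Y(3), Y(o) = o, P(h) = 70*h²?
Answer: 9269173/932960 ≈ 9.9352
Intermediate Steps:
v = 255 (v = 85*3 = 255)
2529/v + 965/P(-28) = 2529/255 + 965/((70*(-28)²)) = 2529*(1/255) + 965/((70*784)) = 843/85 + 965/54880 = 843/85 + 965*(1/54880) = 843/85 + 193/10976 = 9269173/932960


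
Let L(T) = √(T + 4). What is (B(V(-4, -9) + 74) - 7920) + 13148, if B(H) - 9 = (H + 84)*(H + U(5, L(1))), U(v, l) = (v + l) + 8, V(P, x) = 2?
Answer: 19477 + 160*√5 ≈ 19835.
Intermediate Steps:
L(T) = √(4 + T)
U(v, l) = 8 + l + v (U(v, l) = (l + v) + 8 = 8 + l + v)
B(H) = 9 + (84 + H)*(13 + H + √5) (B(H) = 9 + (H + 84)*(H + (8 + √(4 + 1) + 5)) = 9 + (84 + H)*(H + (8 + √5 + 5)) = 9 + (84 + H)*(H + (13 + √5)) = 9 + (84 + H)*(13 + H + √5))
(B(V(-4, -9) + 74) - 7920) + 13148 = ((1101 + (2 + 74)² + 84*√5 + 97*(2 + 74) + (2 + 74)*√5) - 7920) + 13148 = ((1101 + 76² + 84*√5 + 97*76 + 76*√5) - 7920) + 13148 = ((1101 + 5776 + 84*√5 + 7372 + 76*√5) - 7920) + 13148 = ((14249 + 160*√5) - 7920) + 13148 = (6329 + 160*√5) + 13148 = 19477 + 160*√5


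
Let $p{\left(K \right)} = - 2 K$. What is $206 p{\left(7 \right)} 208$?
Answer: $-599872$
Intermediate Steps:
$206 p{\left(7 \right)} 208 = 206 \left(\left(-2\right) 7\right) 208 = 206 \left(-14\right) 208 = \left(-2884\right) 208 = -599872$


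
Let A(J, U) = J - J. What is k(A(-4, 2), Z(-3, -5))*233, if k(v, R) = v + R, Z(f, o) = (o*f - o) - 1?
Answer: 4427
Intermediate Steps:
A(J, U) = 0
Z(f, o) = -1 - o + f*o (Z(f, o) = (f*o - o) - 1 = (-o + f*o) - 1 = -1 - o + f*o)
k(v, R) = R + v
k(A(-4, 2), Z(-3, -5))*233 = ((-1 - 1*(-5) - 3*(-5)) + 0)*233 = ((-1 + 5 + 15) + 0)*233 = (19 + 0)*233 = 19*233 = 4427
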